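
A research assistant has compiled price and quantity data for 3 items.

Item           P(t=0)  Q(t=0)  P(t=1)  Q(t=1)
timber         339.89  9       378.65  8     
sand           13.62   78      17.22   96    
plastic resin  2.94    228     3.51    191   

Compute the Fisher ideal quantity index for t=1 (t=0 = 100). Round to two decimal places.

96.09

Laspeyres component (base-period weights):
ΣP(t=0)Q(t=1) = 339.89×8 + 13.62×96 + 2.94×191 = 2719.12 + 1307.52 + 561.54 = 4588.18
ΣP(t=0)Q(t=0) = 339.89×9 + 13.62×78 + 2.94×228 = 3059.01 + 1062.36 + 670.32 = 4791.69
L = 4588.18 / 4791.69 × 100 = 95.7529
Paasche component (current-period weights):
ΣP(t=1)Q(t=1) = 378.65×8 + 17.22×96 + 3.51×191 = 3029.2 + 1653.12 + 670.41 = 5352.73
ΣP(t=1)Q(t=0) = 378.65×9 + 17.22×78 + 3.51×228 = 3407.85 + 1343.16 + 800.28 = 5551.29
P = 5352.73 / 5551.29 × 100 = 96.4232
Fisher = √(L × P) = √(95.7529 × 96.4232) = 96.0874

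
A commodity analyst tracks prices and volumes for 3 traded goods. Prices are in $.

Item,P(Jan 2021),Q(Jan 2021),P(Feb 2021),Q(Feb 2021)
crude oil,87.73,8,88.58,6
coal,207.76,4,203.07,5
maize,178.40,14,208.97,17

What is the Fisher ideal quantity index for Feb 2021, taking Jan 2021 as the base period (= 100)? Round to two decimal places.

Laspeyres component (base-period weights):
ΣP(Jan 2021)Q(Feb 2021) = 87.73×6 + 207.76×5 + 178.40×17 = 526.38 + 1038.8 + 3032.8 = 4597.98
ΣP(Jan 2021)Q(Jan 2021) = 87.73×8 + 207.76×4 + 178.40×14 = 701.84 + 831.04 + 2497.6 = 4030.48
L = 4597.98 / 4030.48 × 100 = 114.0802
Paasche component (current-period weights):
ΣP(Feb 2021)Q(Feb 2021) = 88.58×6 + 203.07×5 + 208.97×17 = 531.48 + 1015.35 + 3552.49 = 5099.32
ΣP(Feb 2021)Q(Jan 2021) = 88.58×8 + 203.07×4 + 208.97×14 = 708.64 + 812.28 + 2925.58 = 4446.5
P = 5099.32 / 4446.5 × 100 = 114.6817
Fisher = √(L × P) = √(114.0802 × 114.6817) = 114.3805

114.38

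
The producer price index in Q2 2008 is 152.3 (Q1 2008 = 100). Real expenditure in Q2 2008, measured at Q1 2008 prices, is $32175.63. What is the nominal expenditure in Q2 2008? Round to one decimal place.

Nominal = Real × (Index/100) = 32175.63 × (152.3/100)
        = 32175.63 × 1.523 = 49003.4845

49003.5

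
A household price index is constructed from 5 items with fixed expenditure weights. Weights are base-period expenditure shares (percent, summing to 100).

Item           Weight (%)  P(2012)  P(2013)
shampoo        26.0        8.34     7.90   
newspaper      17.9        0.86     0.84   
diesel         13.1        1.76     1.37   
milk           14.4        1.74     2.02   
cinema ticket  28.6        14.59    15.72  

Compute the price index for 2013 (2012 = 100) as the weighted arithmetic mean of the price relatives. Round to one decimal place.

99.8

shampoo: 26.0 × (7.90/8.34) = 26.0 × 0.947242 = 24.6283
newspaper: 17.9 × (0.84/0.86) = 17.9 × 0.976744 = 17.4837
diesel: 13.1 × (1.37/1.76) = 13.1 × 0.778409 = 10.1972
milk: 14.4 × (2.02/1.74) = 14.4 × 1.160920 = 16.7172
cinema ticket: 28.6 × (15.72/14.59) = 28.6 × 1.077450 = 30.8151
Index = Σ wᵢ·(p₁ᵢ/p₀ᵢ) = 24.6283 + 17.4837 + 10.1972 + 16.7172 + 30.8151 = 99.8415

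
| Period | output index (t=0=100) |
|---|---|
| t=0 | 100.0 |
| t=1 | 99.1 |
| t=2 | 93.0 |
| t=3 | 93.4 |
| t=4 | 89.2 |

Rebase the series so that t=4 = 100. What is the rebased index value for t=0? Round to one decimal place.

Rebased(t=0) = 100.0 / 89.2 × 100 = 112.1076

112.1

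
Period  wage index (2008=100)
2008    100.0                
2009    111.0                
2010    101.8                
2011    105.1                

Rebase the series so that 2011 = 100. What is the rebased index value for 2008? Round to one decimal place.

95.1

Rebased(2008) = 100.0 / 105.1 × 100 = 95.1475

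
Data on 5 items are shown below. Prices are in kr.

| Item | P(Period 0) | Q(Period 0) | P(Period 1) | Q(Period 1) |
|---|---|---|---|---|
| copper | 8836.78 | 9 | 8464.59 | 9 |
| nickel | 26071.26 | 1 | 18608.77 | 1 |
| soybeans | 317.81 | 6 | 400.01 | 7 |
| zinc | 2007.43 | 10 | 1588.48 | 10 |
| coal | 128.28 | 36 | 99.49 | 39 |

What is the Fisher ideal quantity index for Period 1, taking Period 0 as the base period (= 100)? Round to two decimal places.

100.57

Laspeyres component (base-period weights):
ΣP(Period 0)Q(Period 1) = 8836.78×9 + 26071.26×1 + 317.81×7 + 2007.43×10 + 128.28×39 = 79531.02 + 26071.26 + 2224.67 + 20074.3 + 5002.92 = 132904.17
ΣP(Period 0)Q(Period 0) = 8836.78×9 + 26071.26×1 + 317.81×6 + 2007.43×10 + 128.28×36 = 79531.02 + 26071.26 + 1906.86 + 20074.3 + 4618.08 = 132201.52
L = 132904.17 / 132201.52 × 100 = 100.5315
Paasche component (current-period weights):
ΣP(Period 1)Q(Period 1) = 8464.59×9 + 18608.77×1 + 400.01×7 + 1588.48×10 + 99.49×39 = 76181.31 + 18608.77 + 2800.07 + 15884.8 + 3880.11 = 117355.06
ΣP(Period 1)Q(Period 0) = 8464.59×9 + 18608.77×1 + 400.01×6 + 1588.48×10 + 99.49×36 = 76181.31 + 18608.77 + 2400.06 + 15884.8 + 3581.64 = 116656.58
P = 117355.06 / 116656.58 × 100 = 100.5987
Fisher = √(L × P) = √(100.5315 × 100.5987) = 100.5651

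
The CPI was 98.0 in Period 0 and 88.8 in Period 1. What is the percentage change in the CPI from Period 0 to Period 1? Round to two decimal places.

-9.39%

Change = (88.8 − 98.0) / 98.0 × 100
       = -9.2 / 98.0 × 100 = -9.3878%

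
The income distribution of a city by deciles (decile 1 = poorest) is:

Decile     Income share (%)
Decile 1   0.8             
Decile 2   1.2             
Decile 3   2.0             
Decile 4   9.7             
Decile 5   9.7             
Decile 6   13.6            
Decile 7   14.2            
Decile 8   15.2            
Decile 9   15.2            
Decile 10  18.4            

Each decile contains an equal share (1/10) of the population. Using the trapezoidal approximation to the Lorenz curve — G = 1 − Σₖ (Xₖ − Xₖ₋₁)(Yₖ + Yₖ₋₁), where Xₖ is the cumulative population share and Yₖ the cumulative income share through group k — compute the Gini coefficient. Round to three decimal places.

0.340

Cumulative income shares Yₖ: 0.0080, 0.0200, 0.0400, 0.1370, 0.2340, 0.3700, 0.5120, 0.6640, 0.8160, 1.0000
Σ (Xₖ−Xₖ₋₁)(Yₖ+Yₖ₋₁) = (1/10)(0.0080+0.0000) + (1/10)(0.0200+0.0080) + (1/10)(0.0400+0.0200) + (1/10)(0.1370+0.0400) + (1/10)(0.2340+0.1370) + (1/10)(0.3700+0.2340) + (1/10)(0.5120+0.3700) + (1/10)(0.6640+0.5120) + (1/10)(0.8160+0.6640) + (1/10)(1.0000+0.8160)
  = 0.0008 + 0.0028 + 0.0060 + 0.0177 + 0.0371 + 0.0604 + 0.0882 + 0.1176 + 0.1480 + 0.1816 = 0.6602
G = 1 − 0.6602 = 0.3398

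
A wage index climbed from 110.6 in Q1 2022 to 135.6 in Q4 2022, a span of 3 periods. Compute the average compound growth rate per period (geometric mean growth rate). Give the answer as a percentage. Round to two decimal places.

7.03%

Growth factor = (135.6/110.6)^(1/3) = (1.226040)^(1/3) = 1.070290
Growth rate = 1.070290 − 1 = 0.070290 = 7.0290%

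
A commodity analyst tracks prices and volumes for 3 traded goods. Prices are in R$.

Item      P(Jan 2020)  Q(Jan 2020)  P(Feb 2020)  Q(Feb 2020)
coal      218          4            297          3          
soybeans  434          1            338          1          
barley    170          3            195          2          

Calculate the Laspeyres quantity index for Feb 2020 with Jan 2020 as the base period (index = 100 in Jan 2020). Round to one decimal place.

Laspeyres quantity index uses base-period prices as weights.
ΣP(Jan 2020)·Q(Feb 2020) = 218×3 + 434×1 + 170×2 = 654 + 434 + 340 = 1428
ΣP(Jan 2020)·Q(Jan 2020) = 218×4 + 434×1 + 170×3 = 872 + 434 + 510 = 1816
Index = 1428 / 1816 × 100 = 78.6344

78.6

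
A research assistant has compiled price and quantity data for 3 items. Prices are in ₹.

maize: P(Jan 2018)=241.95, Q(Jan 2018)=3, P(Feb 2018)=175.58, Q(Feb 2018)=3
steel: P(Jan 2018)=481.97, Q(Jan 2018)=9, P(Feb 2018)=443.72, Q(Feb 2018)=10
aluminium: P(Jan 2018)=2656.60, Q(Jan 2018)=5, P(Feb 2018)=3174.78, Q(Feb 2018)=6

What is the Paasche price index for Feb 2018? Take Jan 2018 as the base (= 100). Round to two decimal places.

111.76

Paasche price index uses current-period quantities as weights.
ΣP(Feb 2018)·Q(Feb 2018) = 175.58×3 + 443.72×10 + 3174.78×6 = 526.74 + 4437.2 + 19048.68 = 24012.62
ΣP(Jan 2018)·Q(Feb 2018) = 241.95×3 + 481.97×10 + 2656.60×6 = 725.85 + 4819.7 + 15939.6 = 21485.15
Index = 24012.62 / 21485.15 × 100 = 111.7638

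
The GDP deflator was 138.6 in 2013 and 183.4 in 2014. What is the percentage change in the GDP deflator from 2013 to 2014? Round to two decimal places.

32.32%

Change = (183.4 − 138.6) / 138.6 × 100
       = 44.8 / 138.6 × 100 = 32.3232%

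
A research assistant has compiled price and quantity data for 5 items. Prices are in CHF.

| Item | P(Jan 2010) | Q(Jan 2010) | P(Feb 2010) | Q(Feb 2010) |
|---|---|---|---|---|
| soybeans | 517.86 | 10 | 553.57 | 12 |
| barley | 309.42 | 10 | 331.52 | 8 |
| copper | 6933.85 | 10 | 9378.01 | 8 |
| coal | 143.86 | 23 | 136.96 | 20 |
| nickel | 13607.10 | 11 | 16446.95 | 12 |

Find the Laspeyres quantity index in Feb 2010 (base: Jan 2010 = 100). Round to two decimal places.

99.88

Laspeyres quantity index uses base-period prices as weights.
ΣP(Jan 2010)·Q(Feb 2010) = 517.86×12 + 309.42×8 + 6933.85×8 + 143.86×20 + 13607.10×12 = 6214.32 + 2475.36 + 55470.8 + 2877.2 + 163285.2 = 230322.88
ΣP(Jan 2010)·Q(Jan 2010) = 517.86×10 + 309.42×10 + 6933.85×10 + 143.86×23 + 13607.10×11 = 5178.6 + 3094.2 + 69338.5 + 3308.78 + 149678.1 = 230598.18
Index = 230322.88 / 230598.18 × 100 = 99.8806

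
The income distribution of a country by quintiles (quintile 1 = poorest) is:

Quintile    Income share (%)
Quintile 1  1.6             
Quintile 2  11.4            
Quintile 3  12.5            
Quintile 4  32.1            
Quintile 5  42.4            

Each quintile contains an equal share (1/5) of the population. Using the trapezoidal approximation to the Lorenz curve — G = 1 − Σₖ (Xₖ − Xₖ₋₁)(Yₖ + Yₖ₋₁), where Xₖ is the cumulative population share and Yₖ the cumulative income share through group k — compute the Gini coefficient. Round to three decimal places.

0.409

Cumulative income shares Yₖ: 0.0160, 0.1300, 0.2550, 0.5760, 1.0000
Σ (Xₖ−Xₖ₋₁)(Yₖ+Yₖ₋₁) = (1/5)(0.0160+0.0000) + (1/5)(0.1300+0.0160) + (1/5)(0.2550+0.1300) + (1/5)(0.5760+0.2550) + (1/5)(1.0000+0.5760)
  = 0.0032 + 0.0292 + 0.0770 + 0.1662 + 0.3152 = 0.5908
G = 1 − 0.5908 = 0.4092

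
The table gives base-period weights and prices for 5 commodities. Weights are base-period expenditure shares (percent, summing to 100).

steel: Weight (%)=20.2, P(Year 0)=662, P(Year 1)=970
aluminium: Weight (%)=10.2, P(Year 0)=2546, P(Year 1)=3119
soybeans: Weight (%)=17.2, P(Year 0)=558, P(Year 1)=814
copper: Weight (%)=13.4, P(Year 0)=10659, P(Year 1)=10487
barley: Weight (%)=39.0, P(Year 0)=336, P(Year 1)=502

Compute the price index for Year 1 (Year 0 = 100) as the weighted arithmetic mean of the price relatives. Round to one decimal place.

steel: 20.2 × (970/662) = 20.2 × 1.465257 = 29.5982
aluminium: 10.2 × (3119/2546) = 10.2 × 1.225059 = 12.4956
soybeans: 17.2 × (814/558) = 17.2 × 1.458781 = 25.0910
copper: 13.4 × (10487/10659) = 13.4 × 0.983863 = 13.1838
barley: 39.0 × (502/336) = 39.0 × 1.494048 = 58.2679
Index = Σ wᵢ·(p₁ᵢ/p₀ᵢ) = 29.5982 + 12.4956 + 25.0910 + 13.1838 + 58.2679 = 138.6365

138.6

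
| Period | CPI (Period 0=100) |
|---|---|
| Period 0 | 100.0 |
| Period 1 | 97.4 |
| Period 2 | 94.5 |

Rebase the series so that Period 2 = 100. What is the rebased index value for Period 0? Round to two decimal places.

105.82

Rebased(Period 0) = 100.0 / 94.5 × 100 = 105.8201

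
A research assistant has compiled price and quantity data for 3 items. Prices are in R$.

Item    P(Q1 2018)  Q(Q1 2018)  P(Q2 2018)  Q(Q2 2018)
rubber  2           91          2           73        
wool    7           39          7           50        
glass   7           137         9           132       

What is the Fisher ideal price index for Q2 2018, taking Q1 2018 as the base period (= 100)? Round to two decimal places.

Laspeyres component (base-period weights):
ΣP(Q2 2018)Q(Q1 2018) = 2×91 + 7×39 + 9×137 = 182 + 273 + 1233 = 1688
ΣP(Q1 2018)Q(Q1 2018) = 2×91 + 7×39 + 7×137 = 182 + 273 + 959 = 1414
L = 1688 / 1414 × 100 = 119.3777
Paasche component (current-period weights):
ΣP(Q2 2018)Q(Q2 2018) = 2×73 + 7×50 + 9×132 = 146 + 350 + 1188 = 1684
ΣP(Q1 2018)Q(Q2 2018) = 2×73 + 7×50 + 7×132 = 146 + 350 + 924 = 1420
P = 1684 / 1420 × 100 = 118.5915
Fisher = √(L × P) = √(119.3777 × 118.5915) = 118.9840

118.98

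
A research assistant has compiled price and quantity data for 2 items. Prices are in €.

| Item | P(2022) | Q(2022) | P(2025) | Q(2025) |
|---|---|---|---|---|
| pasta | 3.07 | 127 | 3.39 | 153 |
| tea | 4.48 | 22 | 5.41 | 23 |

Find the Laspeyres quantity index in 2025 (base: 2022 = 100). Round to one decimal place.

Laspeyres quantity index uses base-period prices as weights.
ΣP(2022)·Q(2025) = 3.07×153 + 4.48×23 = 469.71 + 103.04 = 572.75
ΣP(2022)·Q(2022) = 3.07×127 + 4.48×22 = 389.89 + 98.56 = 488.45
Index = 572.75 / 488.45 × 100 = 117.2587

117.3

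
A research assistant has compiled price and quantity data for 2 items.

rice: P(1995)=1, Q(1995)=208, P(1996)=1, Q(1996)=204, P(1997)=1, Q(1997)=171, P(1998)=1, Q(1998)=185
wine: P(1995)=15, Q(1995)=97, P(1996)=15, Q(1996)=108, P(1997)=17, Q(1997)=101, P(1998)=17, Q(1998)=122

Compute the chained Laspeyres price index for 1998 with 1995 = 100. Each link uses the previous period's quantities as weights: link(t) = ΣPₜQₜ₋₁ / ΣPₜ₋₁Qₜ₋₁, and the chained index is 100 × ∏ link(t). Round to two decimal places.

111.84

Link 1995→1996:
ΣP(1996)Q(1995) = 1×208 + 15×97 = 208 + 1455 = 1663
ΣP(1995)Q(1995) = 1×208 + 15×97 = 208 + 1455 = 1663
link = 1663/1663 = 1.000000
Link 1996→1997:
ΣP(1997)Q(1996) = 1×204 + 17×108 = 204 + 1836 = 2040
ΣP(1996)Q(1996) = 1×204 + 15×108 = 204 + 1620 = 1824
link = 2040/1824 = 1.118421
Link 1997→1998:
ΣP(1998)Q(1997) = 1×171 + 17×101 = 171 + 1717 = 1888
ΣP(1997)Q(1997) = 1×171 + 17×101 = 171 + 1717 = 1888
link = 1888/1888 = 1.000000
Chained index = 100 × 1.000000 × 1.118421 × 1.000000 = 111.8421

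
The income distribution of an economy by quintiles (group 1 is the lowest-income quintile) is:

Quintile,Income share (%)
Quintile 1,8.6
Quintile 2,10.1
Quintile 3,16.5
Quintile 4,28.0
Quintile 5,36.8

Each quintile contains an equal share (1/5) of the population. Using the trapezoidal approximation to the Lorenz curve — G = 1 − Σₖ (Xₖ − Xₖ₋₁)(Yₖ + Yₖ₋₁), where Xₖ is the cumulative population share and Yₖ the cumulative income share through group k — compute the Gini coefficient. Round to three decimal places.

0.297

Cumulative income shares Yₖ: 0.0860, 0.1870, 0.3520, 0.6320, 1.0000
Σ (Xₖ−Xₖ₋₁)(Yₖ+Yₖ₋₁) = (1/5)(0.0860+0.0000) + (1/5)(0.1870+0.0860) + (1/5)(0.3520+0.1870) + (1/5)(0.6320+0.3520) + (1/5)(1.0000+0.6320)
  = 0.0172 + 0.0546 + 0.1078 + 0.1968 + 0.3264 = 0.7028
G = 1 − 0.7028 = 0.2972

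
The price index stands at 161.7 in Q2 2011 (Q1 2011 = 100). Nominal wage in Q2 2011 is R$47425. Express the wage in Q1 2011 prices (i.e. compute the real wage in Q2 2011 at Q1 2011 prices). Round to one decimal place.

Real = Nominal ÷ (Index/100) = 47425 ÷ (161.7/100)
     = 47425 ÷ 1.617 = 29329.0043

29329.0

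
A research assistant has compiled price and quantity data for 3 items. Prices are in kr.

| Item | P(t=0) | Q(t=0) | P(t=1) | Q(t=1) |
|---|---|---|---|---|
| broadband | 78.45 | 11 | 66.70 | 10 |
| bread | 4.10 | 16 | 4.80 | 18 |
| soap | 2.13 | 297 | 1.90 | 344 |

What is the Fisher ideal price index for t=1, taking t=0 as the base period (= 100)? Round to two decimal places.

Laspeyres component (base-period weights):
ΣP(t=1)Q(t=0) = 66.70×11 + 4.80×16 + 1.90×297 = 733.7 + 76.8 + 564.3 = 1374.8
ΣP(t=0)Q(t=0) = 78.45×11 + 4.10×16 + 2.13×297 = 862.95 + 65.6 + 632.61 = 1561.16
L = 1374.8 / 1561.16 × 100 = 88.0627
Paasche component (current-period weights):
ΣP(t=1)Q(t=1) = 66.70×10 + 4.80×18 + 1.90×344 = 667 + 86.4 + 653.6 = 1407
ΣP(t=0)Q(t=1) = 78.45×10 + 4.10×18 + 2.13×344 = 784.5 + 73.8 + 732.72 = 1591.02
P = 1407 / 1591.02 × 100 = 88.4338
Fisher = √(L × P) = √(88.0627 × 88.4338) = 88.2481

88.25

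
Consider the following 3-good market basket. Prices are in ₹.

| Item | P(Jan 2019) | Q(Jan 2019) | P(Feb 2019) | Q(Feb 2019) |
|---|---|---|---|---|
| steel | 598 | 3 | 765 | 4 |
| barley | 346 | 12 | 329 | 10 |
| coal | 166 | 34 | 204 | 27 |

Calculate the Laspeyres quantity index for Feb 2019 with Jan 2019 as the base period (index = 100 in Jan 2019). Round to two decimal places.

89.16

Laspeyres quantity index uses base-period prices as weights.
ΣP(Jan 2019)·Q(Feb 2019) = 598×4 + 346×10 + 166×27 = 2392 + 3460 + 4482 = 10334
ΣP(Jan 2019)·Q(Jan 2019) = 598×3 + 346×12 + 166×34 = 1794 + 4152 + 5644 = 11590
Index = 10334 / 11590 × 100 = 89.1631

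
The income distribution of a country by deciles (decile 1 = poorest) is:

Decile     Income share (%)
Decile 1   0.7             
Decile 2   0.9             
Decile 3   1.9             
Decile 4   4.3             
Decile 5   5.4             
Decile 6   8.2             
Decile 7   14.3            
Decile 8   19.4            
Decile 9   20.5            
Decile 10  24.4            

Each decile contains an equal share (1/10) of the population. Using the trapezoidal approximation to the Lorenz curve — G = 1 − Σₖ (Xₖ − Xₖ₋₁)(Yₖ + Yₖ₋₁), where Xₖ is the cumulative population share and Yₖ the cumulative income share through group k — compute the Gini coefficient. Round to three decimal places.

0.471

Cumulative income shares Yₖ: 0.0070, 0.0160, 0.0350, 0.0780, 0.1320, 0.2140, 0.3570, 0.5510, 0.7560, 1.0000
Σ (Xₖ−Xₖ₋₁)(Yₖ+Yₖ₋₁) = (1/10)(0.0070+0.0000) + (1/10)(0.0160+0.0070) + (1/10)(0.0350+0.0160) + (1/10)(0.0780+0.0350) + (1/10)(0.1320+0.0780) + (1/10)(0.2140+0.1320) + (1/10)(0.3570+0.2140) + (1/10)(0.5510+0.3570) + (1/10)(0.7560+0.5510) + (1/10)(1.0000+0.7560)
  = 0.0007 + 0.0023 + 0.0051 + 0.0113 + 0.0210 + 0.0346 + 0.0571 + 0.0908 + 0.1307 + 0.1756 = 0.5292
G = 1 − 0.5292 = 0.4708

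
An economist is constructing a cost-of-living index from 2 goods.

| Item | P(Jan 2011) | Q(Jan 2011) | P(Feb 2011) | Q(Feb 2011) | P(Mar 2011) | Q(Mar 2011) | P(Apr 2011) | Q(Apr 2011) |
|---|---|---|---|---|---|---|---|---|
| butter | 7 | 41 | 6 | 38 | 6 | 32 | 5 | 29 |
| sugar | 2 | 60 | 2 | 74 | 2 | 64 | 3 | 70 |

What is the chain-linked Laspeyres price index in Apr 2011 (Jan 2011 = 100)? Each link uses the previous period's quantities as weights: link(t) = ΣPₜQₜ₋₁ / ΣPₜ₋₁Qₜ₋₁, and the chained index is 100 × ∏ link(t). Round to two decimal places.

Link Jan 2011→Feb 2011:
ΣP(Feb 2011)Q(Jan 2011) = 6×41 + 2×60 = 246 + 120 = 366
ΣP(Jan 2011)Q(Jan 2011) = 7×41 + 2×60 = 287 + 120 = 407
link = 366/407 = 0.899263
Link Feb 2011→Mar 2011:
ΣP(Mar 2011)Q(Feb 2011) = 6×38 + 2×74 = 228 + 148 = 376
ΣP(Feb 2011)Q(Feb 2011) = 6×38 + 2×74 = 228 + 148 = 376
link = 376/376 = 1.000000
Link Mar 2011→Apr 2011:
ΣP(Apr 2011)Q(Mar 2011) = 5×32 + 3×64 = 160 + 192 = 352
ΣP(Mar 2011)Q(Mar 2011) = 6×32 + 2×64 = 192 + 128 = 320
link = 352/320 = 1.100000
Chained index = 100 × 0.899263 × 1.000000 × 1.100000 = 98.9189

98.92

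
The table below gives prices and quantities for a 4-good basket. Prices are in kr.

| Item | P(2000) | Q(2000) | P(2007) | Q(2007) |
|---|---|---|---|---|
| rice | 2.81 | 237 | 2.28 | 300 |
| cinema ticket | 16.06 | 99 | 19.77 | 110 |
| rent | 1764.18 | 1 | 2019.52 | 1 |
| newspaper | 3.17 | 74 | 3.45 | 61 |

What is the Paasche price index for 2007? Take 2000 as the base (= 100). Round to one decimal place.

Paasche price index uses current-period quantities as weights.
ΣP(2007)·Q(2007) = 2.28×300 + 19.77×110 + 2019.52×1 + 3.45×61 = 684 + 2174.7 + 2019.52 + 210.45 = 5088.67
ΣP(2000)·Q(2007) = 2.81×300 + 16.06×110 + 1764.18×1 + 3.17×61 = 843 + 1766.6 + 1764.18 + 193.37 = 4567.15
Index = 5088.67 / 4567.15 × 100 = 111.4189

111.4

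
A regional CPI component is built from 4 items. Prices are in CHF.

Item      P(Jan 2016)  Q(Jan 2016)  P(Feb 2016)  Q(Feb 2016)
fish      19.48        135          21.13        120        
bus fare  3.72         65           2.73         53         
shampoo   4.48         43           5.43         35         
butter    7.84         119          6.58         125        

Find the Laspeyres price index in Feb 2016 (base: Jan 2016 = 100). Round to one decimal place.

101.2

Laspeyres price index uses base-period quantities as weights.
ΣP(Feb 2016)·Q(Jan 2016) = 21.13×135 + 2.73×65 + 5.43×43 + 6.58×119 = 2852.55 + 177.45 + 233.49 + 783.02 = 4046.51
ΣP(Jan 2016)·Q(Jan 2016) = 19.48×135 + 3.72×65 + 4.48×43 + 7.84×119 = 2629.8 + 241.8 + 192.64 + 932.96 = 3997.2
Index = 4046.51 / 3997.2 × 100 = 101.2336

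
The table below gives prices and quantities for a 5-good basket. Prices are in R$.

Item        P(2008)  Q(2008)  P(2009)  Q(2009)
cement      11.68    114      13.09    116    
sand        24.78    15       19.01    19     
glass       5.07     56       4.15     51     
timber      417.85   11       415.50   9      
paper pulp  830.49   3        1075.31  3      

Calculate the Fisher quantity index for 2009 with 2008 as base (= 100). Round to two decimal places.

Laspeyres component (base-period weights):
ΣP(2008)Q(2009) = 11.68×116 + 24.78×19 + 5.07×51 + 417.85×9 + 830.49×3 = 1354.88 + 470.82 + 258.57 + 3760.65 + 2491.47 = 8336.39
ΣP(2008)Q(2008) = 11.68×114 + 24.78×15 + 5.07×56 + 417.85×11 + 830.49×3 = 1331.52 + 371.7 + 283.92 + 4596.35 + 2491.47 = 9074.96
L = 8336.39 / 9074.96 × 100 = 91.8615
Paasche component (current-period weights):
ΣP(2009)Q(2009) = 13.09×116 + 19.01×19 + 4.15×51 + 415.50×9 + 1075.31×3 = 1518.44 + 361.19 + 211.65 + 3739.5 + 3225.93 = 9056.71
ΣP(2009)Q(2008) = 13.09×114 + 19.01×15 + 4.15×56 + 415.50×11 + 1075.31×3 = 1492.26 + 285.15 + 232.4 + 4570.5 + 3225.93 = 9806.24
P = 9056.71 / 9806.24 × 100 = 92.3566
Fisher = √(L × P) = √(91.8615 × 92.3566) = 92.1087

92.11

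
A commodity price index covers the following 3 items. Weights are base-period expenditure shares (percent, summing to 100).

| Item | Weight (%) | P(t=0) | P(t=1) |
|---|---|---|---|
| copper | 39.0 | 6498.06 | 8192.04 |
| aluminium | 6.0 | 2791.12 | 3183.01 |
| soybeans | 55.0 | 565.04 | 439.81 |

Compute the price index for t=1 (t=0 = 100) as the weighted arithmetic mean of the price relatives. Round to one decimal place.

copper: 39.0 × (8192.04/6498.06) = 39.0 × 1.260690 = 49.1669
aluminium: 6.0 × (3183.01/2791.12) = 6.0 × 1.140406 = 6.8424
soybeans: 55.0 × (439.81/565.04) = 55.0 × 0.778370 = 42.8103
Index = Σ wᵢ·(p₁ᵢ/p₀ᵢ) = 49.1669 + 6.8424 + 42.8103 = 98.8197

98.8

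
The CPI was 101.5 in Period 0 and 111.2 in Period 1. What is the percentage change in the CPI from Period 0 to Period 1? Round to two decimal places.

9.56%

Change = (111.2 − 101.5) / 101.5 × 100
       = 9.7 / 101.5 × 100 = 9.5567%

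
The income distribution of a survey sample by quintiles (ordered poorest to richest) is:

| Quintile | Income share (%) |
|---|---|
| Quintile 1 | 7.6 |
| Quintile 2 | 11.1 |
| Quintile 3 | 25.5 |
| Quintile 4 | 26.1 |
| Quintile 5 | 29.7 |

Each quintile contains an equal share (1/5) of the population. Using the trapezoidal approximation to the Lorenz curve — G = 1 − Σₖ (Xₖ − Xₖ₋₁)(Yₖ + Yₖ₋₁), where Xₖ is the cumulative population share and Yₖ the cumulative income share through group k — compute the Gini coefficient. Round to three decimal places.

0.237

Cumulative income shares Yₖ: 0.0760, 0.1870, 0.4420, 0.7030, 1.0000
Σ (Xₖ−Xₖ₋₁)(Yₖ+Yₖ₋₁) = (1/5)(0.0760+0.0000) + (1/5)(0.1870+0.0760) + (1/5)(0.4420+0.1870) + (1/5)(0.7030+0.4420) + (1/5)(1.0000+0.7030)
  = 0.0152 + 0.0526 + 0.1258 + 0.2290 + 0.3406 = 0.7632
G = 1 − 0.7632 = 0.2368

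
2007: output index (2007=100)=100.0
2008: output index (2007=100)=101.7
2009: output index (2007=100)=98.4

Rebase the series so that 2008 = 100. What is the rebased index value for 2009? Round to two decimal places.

Rebased(2009) = 98.4 / 101.7 × 100 = 96.7552

96.76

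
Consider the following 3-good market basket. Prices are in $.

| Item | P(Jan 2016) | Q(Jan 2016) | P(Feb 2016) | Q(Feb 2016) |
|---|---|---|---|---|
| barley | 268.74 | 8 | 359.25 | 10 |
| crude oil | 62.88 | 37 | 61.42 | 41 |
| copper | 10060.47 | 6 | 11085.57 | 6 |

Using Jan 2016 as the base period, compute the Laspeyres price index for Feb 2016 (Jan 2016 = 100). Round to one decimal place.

Laspeyres price index uses base-period quantities as weights.
ΣP(Feb 2016)·Q(Jan 2016) = 359.25×8 + 61.42×37 + 11085.57×6 = 2874 + 2272.54 + 66513.42 = 71659.96
ΣP(Jan 2016)·Q(Jan 2016) = 268.74×8 + 62.88×37 + 10060.47×6 = 2149.92 + 2326.56 + 60362.82 = 64839.3
Index = 71659.96 / 64839.3 × 100 = 110.5193

110.5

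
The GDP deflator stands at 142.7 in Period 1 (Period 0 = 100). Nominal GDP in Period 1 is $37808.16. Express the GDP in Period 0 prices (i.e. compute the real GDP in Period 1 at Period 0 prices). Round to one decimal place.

26494.9

Real = Nominal ÷ (Index/100) = 37808.16 ÷ (142.7/100)
     = 37808.16 ÷ 1.427 = 26494.8563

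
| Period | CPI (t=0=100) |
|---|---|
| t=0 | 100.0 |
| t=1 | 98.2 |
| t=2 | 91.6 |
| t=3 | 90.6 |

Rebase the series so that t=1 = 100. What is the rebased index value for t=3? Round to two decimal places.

Rebased(t=3) = 90.6 / 98.2 × 100 = 92.2607

92.26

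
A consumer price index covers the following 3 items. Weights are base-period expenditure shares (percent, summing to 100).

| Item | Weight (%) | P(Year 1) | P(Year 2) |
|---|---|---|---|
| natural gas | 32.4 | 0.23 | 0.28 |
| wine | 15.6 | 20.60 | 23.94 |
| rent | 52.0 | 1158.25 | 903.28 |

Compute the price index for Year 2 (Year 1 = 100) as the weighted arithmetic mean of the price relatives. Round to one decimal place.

98.1

natural gas: 32.4 × (0.28/0.23) = 32.4 × 1.217391 = 39.4435
wine: 15.6 × (23.94/20.60) = 15.6 × 1.162136 = 18.1293
rent: 52.0 × (903.28/1158.25) = 52.0 × 0.779866 = 40.5530
Index = Σ wᵢ·(p₁ᵢ/p₀ᵢ) = 39.4435 + 18.1293 + 40.5530 = 98.1258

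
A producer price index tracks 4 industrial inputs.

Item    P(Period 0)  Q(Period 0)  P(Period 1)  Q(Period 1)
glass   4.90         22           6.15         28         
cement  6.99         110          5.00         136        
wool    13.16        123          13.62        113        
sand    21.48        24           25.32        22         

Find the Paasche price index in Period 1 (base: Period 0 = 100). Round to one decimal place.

96.7

Paasche price index uses current-period quantities as weights.
ΣP(Period 1)·Q(Period 1) = 6.15×28 + 5.00×136 + 13.62×113 + 25.32×22 = 172.2 + 680 + 1539.06 + 557.04 = 2948.3
ΣP(Period 0)·Q(Period 1) = 4.90×28 + 6.99×136 + 13.16×113 + 21.48×22 = 137.2 + 950.64 + 1487.08 + 472.56 = 3047.48
Index = 2948.3 / 3047.48 × 100 = 96.7455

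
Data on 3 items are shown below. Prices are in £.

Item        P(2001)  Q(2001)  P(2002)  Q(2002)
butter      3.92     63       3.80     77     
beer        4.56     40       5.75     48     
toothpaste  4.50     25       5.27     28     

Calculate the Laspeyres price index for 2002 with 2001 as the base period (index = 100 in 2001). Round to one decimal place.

110.9

Laspeyres price index uses base-period quantities as weights.
ΣP(2002)·Q(2001) = 3.80×63 + 5.75×40 + 5.27×25 = 239.4 + 230 + 131.75 = 601.15
ΣP(2001)·Q(2001) = 3.92×63 + 4.56×40 + 4.50×25 = 246.96 + 182.4 + 112.5 = 541.86
Index = 601.15 / 541.86 × 100 = 110.9419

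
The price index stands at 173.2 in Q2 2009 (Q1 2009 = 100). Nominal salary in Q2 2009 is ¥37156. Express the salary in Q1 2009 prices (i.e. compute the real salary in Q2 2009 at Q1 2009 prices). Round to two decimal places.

Real = Nominal ÷ (Index/100) = 37156 ÷ (173.2/100)
     = 37156 ÷ 1.732 = 21452.6559

21452.66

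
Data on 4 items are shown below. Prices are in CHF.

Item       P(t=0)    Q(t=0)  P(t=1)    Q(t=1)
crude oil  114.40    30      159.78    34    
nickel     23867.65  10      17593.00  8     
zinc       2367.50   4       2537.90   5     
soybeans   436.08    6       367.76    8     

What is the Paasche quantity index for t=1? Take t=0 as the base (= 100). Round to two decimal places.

Paasche quantity index uses current-period prices as weights.
ΣP(t=1)·Q(t=1) = 159.78×34 + 17593.00×8 + 2537.90×5 + 367.76×8 = 5432.52 + 140744 + 12689.5 + 2942.08 = 161808.1
ΣP(t=1)·Q(t=0) = 159.78×30 + 17593.00×10 + 2537.90×4 + 367.76×6 = 4793.4 + 175930 + 10151.6 + 2206.56 = 193081.56
Index = 161808.1 / 193081.56 × 100 = 83.8030

83.80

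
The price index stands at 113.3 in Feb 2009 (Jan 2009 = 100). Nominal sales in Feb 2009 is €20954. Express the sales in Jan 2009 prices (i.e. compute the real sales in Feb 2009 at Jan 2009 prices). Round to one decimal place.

18494.3

Real = Nominal ÷ (Index/100) = 20954 ÷ (113.3/100)
     = 20954 ÷ 1.133 = 18494.2630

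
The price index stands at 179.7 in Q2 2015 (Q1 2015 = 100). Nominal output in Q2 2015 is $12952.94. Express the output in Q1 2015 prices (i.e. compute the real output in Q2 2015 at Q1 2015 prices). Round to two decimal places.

Real = Nominal ÷ (Index/100) = 12952.94 ÷ (179.7/100)
     = 12952.94 ÷ 1.797 = 7208.0913

7208.09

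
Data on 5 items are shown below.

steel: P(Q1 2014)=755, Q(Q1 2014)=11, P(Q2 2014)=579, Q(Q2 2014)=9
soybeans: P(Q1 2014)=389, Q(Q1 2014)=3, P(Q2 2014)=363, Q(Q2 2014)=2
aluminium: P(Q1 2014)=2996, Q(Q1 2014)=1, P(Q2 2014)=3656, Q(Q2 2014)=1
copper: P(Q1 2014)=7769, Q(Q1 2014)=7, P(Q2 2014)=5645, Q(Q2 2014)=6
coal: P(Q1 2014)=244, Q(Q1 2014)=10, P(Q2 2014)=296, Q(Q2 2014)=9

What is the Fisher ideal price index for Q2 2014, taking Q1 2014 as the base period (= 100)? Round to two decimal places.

77.51

Laspeyres component (base-period weights):
ΣP(Q2 2014)Q(Q1 2014) = 579×11 + 363×3 + 3656×1 + 5645×7 + 296×10 = 6369 + 1089 + 3656 + 39515 + 2960 = 53589
ΣP(Q1 2014)Q(Q1 2014) = 755×11 + 389×3 + 2996×1 + 7769×7 + 244×10 = 8305 + 1167 + 2996 + 54383 + 2440 = 69291
L = 53589 / 69291 × 100 = 77.3390
Paasche component (current-period weights):
ΣP(Q2 2014)Q(Q2 2014) = 579×9 + 363×2 + 3656×1 + 5645×6 + 296×9 = 5211 + 726 + 3656 + 33870 + 2664 = 46127
ΣP(Q1 2014)Q(Q2 2014) = 755×9 + 389×2 + 2996×1 + 7769×6 + 244×9 = 6795 + 778 + 2996 + 46614 + 2196 = 59379
P = 46127 / 59379 × 100 = 77.6823
Fisher = √(L × P) = √(77.3390 × 77.6823) = 77.5105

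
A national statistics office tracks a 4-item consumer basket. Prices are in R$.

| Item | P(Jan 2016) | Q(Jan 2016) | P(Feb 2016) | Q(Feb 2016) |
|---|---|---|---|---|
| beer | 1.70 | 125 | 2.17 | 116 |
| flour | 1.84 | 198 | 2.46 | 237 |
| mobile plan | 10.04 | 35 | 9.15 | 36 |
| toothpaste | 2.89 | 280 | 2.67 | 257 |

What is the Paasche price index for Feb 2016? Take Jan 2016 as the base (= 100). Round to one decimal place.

106.5

Paasche price index uses current-period quantities as weights.
ΣP(Feb 2016)·Q(Feb 2016) = 2.17×116 + 2.46×237 + 9.15×36 + 2.67×257 = 251.72 + 583.02 + 329.4 + 686.19 = 1850.33
ΣP(Jan 2016)·Q(Feb 2016) = 1.70×116 + 1.84×237 + 10.04×36 + 2.89×257 = 197.2 + 436.08 + 361.44 + 742.73 = 1737.45
Index = 1850.33 / 1737.45 × 100 = 106.4969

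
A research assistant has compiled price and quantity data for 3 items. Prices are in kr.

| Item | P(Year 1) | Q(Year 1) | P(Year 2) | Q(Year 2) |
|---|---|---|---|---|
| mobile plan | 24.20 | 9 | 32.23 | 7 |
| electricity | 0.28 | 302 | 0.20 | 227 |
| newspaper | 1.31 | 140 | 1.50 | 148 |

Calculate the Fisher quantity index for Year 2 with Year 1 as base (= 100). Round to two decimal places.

87.92

Laspeyres component (base-period weights):
ΣP(Year 1)Q(Year 2) = 24.20×7 + 0.28×227 + 1.31×148 = 169.4 + 63.56 + 193.88 = 426.84
ΣP(Year 1)Q(Year 1) = 24.20×9 + 0.28×302 + 1.31×140 = 217.8 + 84.56 + 183.4 = 485.76
L = 426.84 / 485.76 × 100 = 87.8706
Paasche component (current-period weights):
ΣP(Year 2)Q(Year 2) = 32.23×7 + 0.20×227 + 1.50×148 = 225.61 + 45.4 + 222 = 493.01
ΣP(Year 2)Q(Year 1) = 32.23×9 + 0.20×302 + 1.50×140 = 290.07 + 60.4 + 210 = 560.47
P = 493.01 / 560.47 × 100 = 87.9637
Fisher = √(L × P) = √(87.8706 × 87.9637) = 87.9171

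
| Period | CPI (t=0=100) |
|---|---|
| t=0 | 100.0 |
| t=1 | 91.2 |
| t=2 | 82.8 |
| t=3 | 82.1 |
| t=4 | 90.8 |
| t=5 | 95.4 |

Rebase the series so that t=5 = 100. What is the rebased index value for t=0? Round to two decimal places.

104.82

Rebased(t=0) = 100.0 / 95.4 × 100 = 104.8218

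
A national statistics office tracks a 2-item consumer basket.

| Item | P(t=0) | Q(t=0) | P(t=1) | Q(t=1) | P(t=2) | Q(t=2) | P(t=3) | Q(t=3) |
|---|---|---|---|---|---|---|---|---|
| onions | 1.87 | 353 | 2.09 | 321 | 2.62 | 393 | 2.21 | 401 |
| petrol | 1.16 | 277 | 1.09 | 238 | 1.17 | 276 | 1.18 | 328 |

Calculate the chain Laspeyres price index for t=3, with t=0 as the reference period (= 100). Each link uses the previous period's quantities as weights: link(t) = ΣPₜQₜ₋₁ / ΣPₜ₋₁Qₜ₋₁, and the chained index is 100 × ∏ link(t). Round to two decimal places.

Link t=0→t=1:
ΣP(t=1)Q(t=0) = 2.09×353 + 1.09×277 = 737.77 + 301.93 = 1039.7
ΣP(t=0)Q(t=0) = 1.87×353 + 1.16×277 = 660.11 + 321.32 = 981.43
link = 1039.7/981.43 = 1.059373
Link t=1→t=2:
ΣP(t=2)Q(t=1) = 2.62×321 + 1.17×238 = 841.02 + 278.46 = 1119.48
ΣP(t=1)Q(t=1) = 2.09×321 + 1.09×238 = 670.89 + 259.42 = 930.31
link = 1119.48/930.31 = 1.203341
Link t=2→t=3:
ΣP(t=3)Q(t=2) = 2.21×393 + 1.18×276 = 868.53 + 325.68 = 1194.21
ΣP(t=2)Q(t=2) = 2.62×393 + 1.17×276 = 1029.66 + 322.92 = 1352.58
link = 1194.21/1352.58 = 0.882913
Chained index = 100 × 1.059373 × 1.203341 × 0.882913 = 112.5525

112.55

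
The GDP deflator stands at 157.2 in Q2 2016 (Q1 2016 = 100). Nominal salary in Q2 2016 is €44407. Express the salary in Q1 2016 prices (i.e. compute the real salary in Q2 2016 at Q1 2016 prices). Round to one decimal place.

Real = Nominal ÷ (Index/100) = 44407 ÷ (157.2/100)
     = 44407 ÷ 1.572 = 28248.7277

28248.7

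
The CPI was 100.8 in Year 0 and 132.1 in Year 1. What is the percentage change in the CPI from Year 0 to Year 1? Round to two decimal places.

31.05%

Change = (132.1 − 100.8) / 100.8 × 100
       = 31.3 / 100.8 × 100 = 31.0516%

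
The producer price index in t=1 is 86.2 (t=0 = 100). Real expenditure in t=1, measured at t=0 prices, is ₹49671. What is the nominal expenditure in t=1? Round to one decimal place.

42816.4

Nominal = Real × (Index/100) = 49671 × (86.2/100)
        = 49671 × 0.862 = 42816.4020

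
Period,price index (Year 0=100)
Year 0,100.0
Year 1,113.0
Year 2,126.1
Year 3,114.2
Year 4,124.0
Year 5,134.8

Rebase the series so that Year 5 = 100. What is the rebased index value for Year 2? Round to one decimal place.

Rebased(Year 2) = 126.1 / 134.8 × 100 = 93.5460

93.5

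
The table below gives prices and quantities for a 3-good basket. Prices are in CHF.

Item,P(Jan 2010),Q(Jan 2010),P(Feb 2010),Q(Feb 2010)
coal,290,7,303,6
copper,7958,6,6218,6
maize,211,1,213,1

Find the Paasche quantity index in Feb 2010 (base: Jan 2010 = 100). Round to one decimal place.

Paasche quantity index uses current-period prices as weights.
ΣP(Feb 2010)·Q(Feb 2010) = 303×6 + 6218×6 + 213×1 = 1818 + 37308 + 213 = 39339
ΣP(Feb 2010)·Q(Jan 2010) = 303×7 + 6218×6 + 213×1 = 2121 + 37308 + 213 = 39642
Index = 39339 / 39642 × 100 = 99.2357

99.2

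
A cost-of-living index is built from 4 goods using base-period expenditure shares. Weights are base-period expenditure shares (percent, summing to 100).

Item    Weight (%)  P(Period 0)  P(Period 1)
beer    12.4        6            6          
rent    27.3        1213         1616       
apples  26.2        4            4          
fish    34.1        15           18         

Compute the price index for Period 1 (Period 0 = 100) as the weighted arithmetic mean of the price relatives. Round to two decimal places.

beer: 12.4 × (6/6) = 12.4 × 1.000000 = 12.4000
rent: 27.3 × (1616/1213) = 27.3 × 1.332234 = 36.3700
apples: 26.2 × (4/4) = 26.2 × 1.000000 = 26.2000
fish: 34.1 × (18/15) = 34.1 × 1.200000 = 40.9200
Index = Σ wᵢ·(p₁ᵢ/p₀ᵢ) = 12.4000 + 36.3700 + 26.2000 + 40.9200 = 115.8900

115.89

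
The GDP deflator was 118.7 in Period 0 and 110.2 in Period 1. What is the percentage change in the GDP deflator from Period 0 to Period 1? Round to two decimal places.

Change = (110.2 − 118.7) / 118.7 × 100
       = -8.5 / 118.7 × 100 = -7.1609%

-7.16%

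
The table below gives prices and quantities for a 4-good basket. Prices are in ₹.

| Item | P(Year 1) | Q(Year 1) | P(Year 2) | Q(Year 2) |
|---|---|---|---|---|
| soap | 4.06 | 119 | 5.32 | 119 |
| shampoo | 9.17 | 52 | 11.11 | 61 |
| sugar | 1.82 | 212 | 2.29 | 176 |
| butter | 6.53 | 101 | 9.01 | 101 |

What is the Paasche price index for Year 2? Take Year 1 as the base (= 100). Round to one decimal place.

Paasche price index uses current-period quantities as weights.
ΣP(Year 2)·Q(Year 2) = 5.32×119 + 11.11×61 + 2.29×176 + 9.01×101 = 633.08 + 677.71 + 403.04 + 910.01 = 2623.84
ΣP(Year 1)·Q(Year 2) = 4.06×119 + 9.17×61 + 1.82×176 + 6.53×101 = 483.14 + 559.37 + 320.32 + 659.53 = 2022.36
Index = 2623.84 / 2022.36 × 100 = 129.7415

129.7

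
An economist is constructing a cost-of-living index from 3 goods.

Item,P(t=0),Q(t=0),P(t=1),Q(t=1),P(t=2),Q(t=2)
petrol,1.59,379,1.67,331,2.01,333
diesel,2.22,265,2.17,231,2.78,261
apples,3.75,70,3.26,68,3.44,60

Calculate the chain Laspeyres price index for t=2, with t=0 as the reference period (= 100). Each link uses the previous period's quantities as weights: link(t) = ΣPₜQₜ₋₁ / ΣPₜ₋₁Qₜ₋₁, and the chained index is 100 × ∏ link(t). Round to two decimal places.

Link t=0→t=1:
ΣP(t=1)Q(t=0) = 1.67×379 + 2.17×265 + 3.26×70 = 632.93 + 575.05 + 228.2 = 1436.18
ΣP(t=0)Q(t=0) = 1.59×379 + 2.22×265 + 3.75×70 = 602.61 + 588.3 + 262.5 = 1453.41
link = 1436.18/1453.41 = 0.988145
Link t=1→t=2:
ΣP(t=2)Q(t=1) = 2.01×331 + 2.78×231 + 3.44×68 = 665.31 + 642.18 + 233.92 = 1541.41
ΣP(t=1)Q(t=1) = 1.67×331 + 2.17×231 + 3.26×68 = 552.77 + 501.27 + 221.68 = 1275.72
link = 1541.41/1275.72 = 1.208267
Chained index = 100 × 0.988145 × 1.208267 = 119.3943

119.39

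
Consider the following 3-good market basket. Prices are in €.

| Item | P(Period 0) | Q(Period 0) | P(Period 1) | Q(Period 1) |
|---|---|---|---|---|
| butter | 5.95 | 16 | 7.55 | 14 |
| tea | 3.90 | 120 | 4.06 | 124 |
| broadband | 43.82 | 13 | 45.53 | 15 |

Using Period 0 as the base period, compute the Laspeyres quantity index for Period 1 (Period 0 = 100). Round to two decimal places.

Laspeyres quantity index uses base-period prices as weights.
ΣP(Period 0)·Q(Period 1) = 5.95×14 + 3.90×124 + 43.82×15 = 83.3 + 483.6 + 657.3 = 1224.2
ΣP(Period 0)·Q(Period 0) = 5.95×16 + 3.90×120 + 43.82×13 = 95.2 + 468 + 569.66 = 1132.86
Index = 1224.2 / 1132.86 × 100 = 108.0628

108.06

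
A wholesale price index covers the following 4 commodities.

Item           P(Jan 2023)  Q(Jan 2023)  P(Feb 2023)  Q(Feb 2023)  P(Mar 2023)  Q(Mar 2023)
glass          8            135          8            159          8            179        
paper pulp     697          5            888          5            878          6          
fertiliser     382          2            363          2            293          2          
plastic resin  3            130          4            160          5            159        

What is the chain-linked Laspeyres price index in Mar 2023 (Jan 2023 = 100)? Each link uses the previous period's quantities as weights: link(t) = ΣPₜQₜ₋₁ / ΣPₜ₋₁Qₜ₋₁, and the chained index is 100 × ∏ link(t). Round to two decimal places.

117.81

Link Jan 2023→Feb 2023:
ΣP(Feb 2023)Q(Jan 2023) = 8×135 + 888×5 + 363×2 + 4×130 = 1080 + 4440 + 726 + 520 = 6766
ΣP(Jan 2023)Q(Jan 2023) = 8×135 + 697×5 + 382×2 + 3×130 = 1080 + 3485 + 764 + 390 = 5719
link = 6766/5719 = 1.183074
Link Feb 2023→Mar 2023:
ΣP(Mar 2023)Q(Feb 2023) = 8×159 + 878×5 + 293×2 + 5×160 = 1272 + 4390 + 586 + 800 = 7048
ΣP(Feb 2023)Q(Feb 2023) = 8×159 + 888×5 + 363×2 + 4×160 = 1272 + 4440 + 726 + 640 = 7078
link = 7048/7078 = 0.995762
Chained index = 100 × 1.183074 × 0.995762 = 117.8060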